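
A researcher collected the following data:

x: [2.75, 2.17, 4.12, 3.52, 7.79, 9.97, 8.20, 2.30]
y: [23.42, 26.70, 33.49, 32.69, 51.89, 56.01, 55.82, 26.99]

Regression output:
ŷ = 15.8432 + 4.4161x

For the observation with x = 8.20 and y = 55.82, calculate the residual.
Residual = 3.7648

The residual is the difference between the actual value and the predicted value:

Residual = y - ŷ

Step 1: Calculate predicted value
ŷ = 15.8432 + 4.4161 × 8.20
ŷ = 52.0552

Step 2: Calculate residual
Residual = 55.82 - 52.0552
Residual = 3.7648

Interpretation: the model underestimates the actual value by 3.7648 at this point (positive residual → observation lies above the fitted line).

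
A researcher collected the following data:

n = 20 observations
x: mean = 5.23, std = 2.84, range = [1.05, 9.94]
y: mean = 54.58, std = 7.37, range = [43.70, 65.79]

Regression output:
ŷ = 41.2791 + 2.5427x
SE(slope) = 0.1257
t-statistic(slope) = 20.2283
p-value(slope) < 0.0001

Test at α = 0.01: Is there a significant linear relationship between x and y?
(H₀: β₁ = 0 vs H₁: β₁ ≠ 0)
p-value < 0.0001 < α = 0.01, so we reject H₀. The relationship is significant.

Hypothesis test for the slope coefficient:

H₀: β₁ = 0 (no linear relationship)
H₁: β₁ ≠ 0 (linear relationship exists)

Test statistic: t = β̂₁ / SE(β̂₁) = 2.5427 / 0.1257 = 20.2283

With df = 18, the two-sided p-value for |t| = 20.2283 is <0.0001.

Decision rule: reject H₀ if p-value < α.
p-value < 0.0001 < α = 0.01 → reject H₀.

Conclusion: the linear association between x and y is significant at the 1% level.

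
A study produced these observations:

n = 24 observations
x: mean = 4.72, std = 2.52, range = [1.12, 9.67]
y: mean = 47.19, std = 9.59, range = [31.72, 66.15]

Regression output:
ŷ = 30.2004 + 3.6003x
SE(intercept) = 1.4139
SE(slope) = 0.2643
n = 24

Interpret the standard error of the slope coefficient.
The slope 3.6003 is pinned down to within about ±0.2643 (one SE) by these data — relative uncertainty 7.3%, i.e. precise.

What SE measures:
- The standard error quantifies the sampling variability of the coefficient estimate
- It is the estimated standard deviation of β̂₁ across hypothetical repeated samples of the same size
- Smaller SE → more precise estimate

Relative precision:
- SE / |β̂₁| = 0.2643 / 3.6003 = 7.3%
- Rule of thumb (under 20%: precise; 20% to under 50%: moderately precise; 50% or more: imprecise) → precise

Rough 95% range (±2 SE): 3.6003 ± 0.5286 → (3.0717, 4.1289).

What drives SE(β̂₁): larger n (here n = 24) → smaller SE; more residual scatter → larger SE.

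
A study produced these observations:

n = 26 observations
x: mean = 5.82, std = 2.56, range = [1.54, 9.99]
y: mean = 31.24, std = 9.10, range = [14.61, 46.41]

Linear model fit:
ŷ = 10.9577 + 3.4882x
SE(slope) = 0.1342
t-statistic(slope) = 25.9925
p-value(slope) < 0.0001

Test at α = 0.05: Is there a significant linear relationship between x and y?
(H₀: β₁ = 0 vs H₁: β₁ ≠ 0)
p-value < 0.0001 < α = 0.05, so we reject H₀. The relationship is significant.

Hypothesis test for the slope coefficient:

H₀: β₁ = 0 (no linear relationship)
H₁: β₁ ≠ 0 (linear relationship exists)

Test statistic: t = β̂₁ / SE(β̂₁) = 3.4882 / 0.1342 = 25.9925

p < 0.0001: how often a slope estimate this far from 0 (in SE units) would arise by chance if β₁ were truly 0.

Decision rule: reject H₀ if p-value < α.
p-value < 0.0001 < α = 0.05 → reject H₀.

There is sufficient evidence at the 5% significance level to conclude that a linear relationship exists between x and y.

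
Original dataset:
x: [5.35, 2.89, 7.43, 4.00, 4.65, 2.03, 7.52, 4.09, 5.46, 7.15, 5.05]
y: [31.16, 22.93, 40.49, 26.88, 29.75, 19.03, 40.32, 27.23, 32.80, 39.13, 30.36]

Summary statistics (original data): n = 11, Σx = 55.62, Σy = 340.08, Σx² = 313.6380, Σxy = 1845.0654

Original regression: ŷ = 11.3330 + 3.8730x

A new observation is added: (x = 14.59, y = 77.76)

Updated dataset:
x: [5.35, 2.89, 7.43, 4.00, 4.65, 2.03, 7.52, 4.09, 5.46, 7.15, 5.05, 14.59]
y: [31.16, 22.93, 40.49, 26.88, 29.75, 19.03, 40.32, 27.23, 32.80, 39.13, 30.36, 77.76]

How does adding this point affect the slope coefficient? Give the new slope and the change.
Adding the point moves β₁ from 3.8730 to 4.6222, i.e. it increases by 0.7492 (+19.3%).

The new point has HIGH LEVERAGE: x = 14.59 is far from the original mean x̄ = 55.62/11 ≈ 5.06 (original range [2.03, 7.52]).

Step 1: Update the sums with the new point (n goes from 11 to 12)
Σx  = 55.62 + 14.59 = 70.21
Σy  = 340.08 + 77.76 = 417.84
Σx² = 313.6380 + 14.59² = 313.6380 + 212.8681 = 526.5061
Σxy = 1845.0654 + 14.59×77.76 = 1845.0654 + 1134.5184 = 2979.5838

Step 2: Recompute the slope with b₁ = (nΣxy − ΣxΣy) / (nΣx² − (Σx)²)
Numerator   = 12×2979.5838 − 70.21×417.84 = 35755.0056 − 29336.5464 = 6418.4592
Denominator = 12×526.5061 − 70.21² = 6318.0732 − 4929.4441 = 1388.6291
b₁(new) = 6418.4592 / 1388.6291 = 4.6222

(Same formula on the original sums: (11×1845.0654 − 55.62×340.08) / (11×313.6380 − 55.62²) = 1380.4698 / 356.4336 = 3.8730, matching the given fit.)

Step 3: Change in slope
Δβ₁ = 4.6222 − 3.8730 = +0.7492
Relative change = +0.7492 / 3.8730 × 100% = +19.3%
→ the slope increases when the point is added.

A high-leverage point only changes the slope if it is off the original line; here y = 77.76 is above the original trend, so the slope increases.
In practice: investigate whether it comes from the same population as the rest of the sample; check such a point for data-entry or measurement error.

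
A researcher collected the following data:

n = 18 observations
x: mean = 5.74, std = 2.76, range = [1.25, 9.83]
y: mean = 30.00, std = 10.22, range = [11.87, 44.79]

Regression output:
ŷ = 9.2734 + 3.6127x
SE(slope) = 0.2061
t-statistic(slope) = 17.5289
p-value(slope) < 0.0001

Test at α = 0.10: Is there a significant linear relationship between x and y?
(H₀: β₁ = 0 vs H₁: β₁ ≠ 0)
Since p-value < 0.0001 < α = 0.10, reject H₀ — the slope is significantly different from 0.

Hypothesis test for the slope coefficient:

H₀: β₁ = 0 (no linear relationship)
H₁: β₁ ≠ 0 (linear relationship exists)

Test statistic: t = β̂₁ / SE(β̂₁) = 3.6127 / 0.2061 = 17.5289

p < 0.0001: how often a slope estimate this far from 0 (in SE units) would arise by chance if β₁ were truly 0.

Decision rule: reject H₀ if p-value < α.
p-value < 0.0001 < α = 0.10 → reject H₀.

There is sufficient evidence at the 10% significance level to conclude that a linear relationship exists between x and y.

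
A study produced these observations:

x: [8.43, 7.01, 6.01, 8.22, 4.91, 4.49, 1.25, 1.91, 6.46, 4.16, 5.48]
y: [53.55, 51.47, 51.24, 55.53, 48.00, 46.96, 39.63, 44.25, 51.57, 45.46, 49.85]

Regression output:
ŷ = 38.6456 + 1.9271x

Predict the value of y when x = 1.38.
ŷ = 41.3050

x = 1.38 lies inside the observed range [1.25, 8.43], so the fitted equation applies directly:

ŷ = 38.6456 + 1.9271 × 1.38
ŷ = 38.6456 + 2.6594
ŷ = 41.3050

This is a point prediction; actual observations scatter around it by roughly the residual standard deviation.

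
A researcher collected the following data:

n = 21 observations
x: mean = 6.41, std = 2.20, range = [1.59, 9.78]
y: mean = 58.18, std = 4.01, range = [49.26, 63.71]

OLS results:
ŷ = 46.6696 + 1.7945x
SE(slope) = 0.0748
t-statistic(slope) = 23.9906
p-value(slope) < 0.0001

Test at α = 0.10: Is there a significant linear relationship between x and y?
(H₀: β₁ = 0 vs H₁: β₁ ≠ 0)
p-value < 0.0001 < α = 0.10, so we reject H₀. The relationship is significant.

Hypothesis test for the slope coefficient:

H₀: β₁ = 0 (no linear relationship)
H₁: β₁ ≠ 0 (linear relationship exists)

Test statistic: t = β̂₁ / SE(β̂₁) = 1.7945 / 0.0748 = 23.9906

p < 0.0001: how often a slope estimate this far from 0 (in SE units) would arise by chance if β₁ were truly 0.

Decision rule: reject H₀ if p-value < α.
p-value < 0.0001 < α = 0.10 → reject H₀.

At α = 0.10 the data do provide convincing evidence of a nonzero slope.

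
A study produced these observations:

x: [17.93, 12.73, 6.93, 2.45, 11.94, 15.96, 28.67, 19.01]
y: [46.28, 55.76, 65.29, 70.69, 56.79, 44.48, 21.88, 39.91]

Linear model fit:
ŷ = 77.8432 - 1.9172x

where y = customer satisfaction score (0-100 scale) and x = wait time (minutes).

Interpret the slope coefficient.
On average, satisfaction score is about 1.9172 points lower for every extra minute of wait time.

The slope coefficient β₁ = -1.9172 represents the marginal effect of wait time on satisfaction score.

Interpretation:
- Wait time up by 1 minute → predicted satisfaction score decreases by 1.9172 points
- This is a linear approximation: the same per-unit change is assumed across the whole observed x range
- The slope describes association in these data, not necessarily a causal effect

The intercept β₀ = 77.8432 is the predicted satisfaction score when wait time = 0; since the smallest observed x is 2.45, this is an extrapolation and mainly anchors the line.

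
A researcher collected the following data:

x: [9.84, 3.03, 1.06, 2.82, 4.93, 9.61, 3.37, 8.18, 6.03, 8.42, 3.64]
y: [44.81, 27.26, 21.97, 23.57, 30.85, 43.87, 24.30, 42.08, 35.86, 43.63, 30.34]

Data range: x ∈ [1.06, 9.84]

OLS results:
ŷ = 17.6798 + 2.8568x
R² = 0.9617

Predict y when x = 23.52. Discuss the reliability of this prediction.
ŷ = 84.8717 (extrapolation — x = 23.52 lies outside [1.06, 9.84], so reliability is low).

Prediction calculation:
ŷ = 17.6798 + 2.8568 × 23.52
ŷ = 84.8717

Reliability:
- Data range: x ∈ [1.06, 9.84]
- Prediction point: x = 23.52 is 13.68 units above the observed range → this is EXTRAPOLATION, not interpolation

Why that matters here:
- The linear relationship may not hold outside the observed range
- The standard error of prediction grows with (x − x̄)², and x = 23.52 is far from x̄ = 5.54

A defensible statement: 'if the linear trend continued to x = 23.52, y would be about 84.8717' — the premise is untested.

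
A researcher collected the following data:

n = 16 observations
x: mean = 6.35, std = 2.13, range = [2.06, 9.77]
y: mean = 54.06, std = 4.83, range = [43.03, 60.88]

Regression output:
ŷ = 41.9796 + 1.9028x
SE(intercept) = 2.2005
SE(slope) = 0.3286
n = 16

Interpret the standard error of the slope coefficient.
The slope 1.9028 is pinned down to within about ±0.3286 (one SE) by these data — relative uncertainty 17.3%, i.e. precise.

SE(β̂₁) = 0.3286 says: if we drew many samples of n = 16 from the same population and refit each time, the fitted slopes would scatter with a standard deviation of roughly 0.3286 around the true β₁.

Relative precision:
- SE / |β̂₁| = 0.3286 / 1.9028 = 17.3%
- Rule of thumb (under 20%: precise; 20% to under 50%: moderately precise; 50% or more: imprecise) → precise

Link to interval estimation: a confidence interval for β₁ is β̂₁ ± t* × 0.3286, so SE sets the half-width per unit of t*.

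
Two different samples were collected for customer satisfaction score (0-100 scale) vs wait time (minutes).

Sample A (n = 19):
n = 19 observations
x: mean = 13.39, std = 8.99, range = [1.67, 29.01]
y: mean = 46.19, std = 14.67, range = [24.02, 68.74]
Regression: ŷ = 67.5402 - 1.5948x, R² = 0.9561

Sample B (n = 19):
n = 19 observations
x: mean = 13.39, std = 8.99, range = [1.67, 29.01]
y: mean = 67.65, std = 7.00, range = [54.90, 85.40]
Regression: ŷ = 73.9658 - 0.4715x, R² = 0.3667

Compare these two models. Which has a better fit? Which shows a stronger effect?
Model A has the better fit (R² = 0.9561 vs 0.3667). Model A shows the stronger effect (|β₁| = 1.5948 vs 0.4715).

Model Comparison:

Which explains more variance? (R²)
- Model A: R² = 0.9561 → 95.61% of variance in satisfaction score explained
- Model B: R² = 0.3667 → 36.67% of variance in satisfaction score explained
- 0.9561 > 0.3667 → Model A has the better fit

Which has the larger per-minute effect? (|β₁|)
- Model A: β₁ = -1.5948 → predicted satisfaction score falls 1.5948 points per additional minute of wait time
- Model B: β₁ = -0.4715 → predicted satisfaction score falls 0.4715 points per additional minute of wait time
- |-1.5948| > |-0.4715| → Model A shows the stronger marginal effect

Notes:
- A steeper slope doesn't make a better model if the scatter around the line is large.
- A better fit (higher R²) doesn't necessarily mean a more important relationship.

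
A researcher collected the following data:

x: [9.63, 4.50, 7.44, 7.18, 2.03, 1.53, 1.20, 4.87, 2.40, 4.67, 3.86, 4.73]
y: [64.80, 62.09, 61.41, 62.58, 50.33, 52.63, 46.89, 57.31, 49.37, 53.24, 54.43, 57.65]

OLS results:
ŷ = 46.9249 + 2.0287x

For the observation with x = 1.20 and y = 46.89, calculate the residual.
Residual = -2.4693

The residual is the difference between the actual value and the predicted value:

Residual = y - ŷ

Step 1: Calculate predicted value
ŷ = 46.9249 + 2.0287 × 1.20
ŷ = 49.3593

Step 2: Calculate residual
Residual = 46.89 - 49.3593
Residual = -2.4693

Interpretation: the model overestimates the actual value by 2.4693 at this point (negative residual → observation lies below the fitted line).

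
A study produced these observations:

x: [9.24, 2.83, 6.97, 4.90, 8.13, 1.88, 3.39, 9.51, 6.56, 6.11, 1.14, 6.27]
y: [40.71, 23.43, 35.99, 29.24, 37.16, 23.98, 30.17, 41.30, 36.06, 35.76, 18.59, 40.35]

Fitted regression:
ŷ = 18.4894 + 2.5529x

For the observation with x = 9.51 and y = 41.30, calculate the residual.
Residual = -1.4675

The residual is the difference between the actual value and the predicted value:

Residual = y - ŷ

Step 1: Calculate predicted value
ŷ = 18.4894 + 2.5529 × 9.51
ŷ = 42.7675

Step 2: Calculate residual
Residual = 41.30 - 42.7675
Residual = -1.4675

The residual is negative, so the observed y = 41.30 sits below the regression line (the line overestimates it by 1.4675).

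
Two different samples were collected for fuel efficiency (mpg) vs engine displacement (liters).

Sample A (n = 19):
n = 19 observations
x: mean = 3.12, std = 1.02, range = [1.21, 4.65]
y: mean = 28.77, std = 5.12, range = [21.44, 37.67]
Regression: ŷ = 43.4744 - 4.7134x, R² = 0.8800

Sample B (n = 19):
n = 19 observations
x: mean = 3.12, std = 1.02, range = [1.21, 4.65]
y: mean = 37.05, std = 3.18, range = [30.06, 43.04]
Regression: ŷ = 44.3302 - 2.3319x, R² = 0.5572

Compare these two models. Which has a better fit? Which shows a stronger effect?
Model A has the better fit (R² = 0.8800 vs 0.5572). Model A shows the stronger effect (|β₁| = 4.7134 vs 2.3319).

Model Comparison:

Fit — compare R²:
- Model A: R² = 0.8800 → 88.00% of variance in fuel efficiency explained
- Model B: R² = 0.5572 → 55.72% of variance in fuel efficiency explained
- 0.8800 > 0.5572 → Model A has the better fit

Strength of effect — compare |β₁|:
- Model A: β₁ = -4.7134 → predicted fuel efficiency falls 4.7134 mpg per additional liter of engine displacement
- Model B: β₁ = -2.3319 → predicted fuel efficiency falls 2.3319 mpg per additional liter of engine displacement
- |-4.7134| > |-2.3319| → Model A shows the stronger marginal effect

Notes:
- A steeper slope doesn't make a better model if the scatter around the line is large.
- The two samples could reflect different populations, time periods, or measurement quality.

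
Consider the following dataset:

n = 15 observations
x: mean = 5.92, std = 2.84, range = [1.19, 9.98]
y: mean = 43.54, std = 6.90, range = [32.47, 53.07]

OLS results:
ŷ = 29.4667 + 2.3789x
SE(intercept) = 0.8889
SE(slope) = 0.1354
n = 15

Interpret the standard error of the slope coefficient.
SE(β̂₁) = 0.1354 is the estimated standard deviation of the slope estimate across repeated samples; relative to β̂₁ = 2.3789 that is 5.7%, a precise estimate.

What SE measures:
- The standard error quantifies the sampling variability of the coefficient estimate
- It is the estimated standard deviation of β̂₁ across hypothetical repeated samples of the same size
- Smaller SE → more precise estimate

Relative precision:
- SE / |β̂₁| = 0.1354 / 2.3789 = 5.7%
- Rule of thumb (under 20%: precise; 20% to under 50%: moderately precise; 50% or more: imprecise) → precise

Rough 95% range (±2 SE): 2.3789 ± 0.2708 → (2.1081, 2.6497).

What drives SE(β̂₁): wider spread of x values → smaller SE; more residual scatter → larger SE; larger n (here n = 15) → smaller SE.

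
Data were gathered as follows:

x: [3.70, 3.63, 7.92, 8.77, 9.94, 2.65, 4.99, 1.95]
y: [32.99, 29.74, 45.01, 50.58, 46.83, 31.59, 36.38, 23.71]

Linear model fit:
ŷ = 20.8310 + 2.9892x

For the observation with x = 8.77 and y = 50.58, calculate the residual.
Residual = 3.5337

The residual is the difference between the actual value and the predicted value:

Residual = y - ŷ

Step 1: Calculate predicted value
ŷ = 20.8310 + 2.9892 × 8.77
ŷ = 47.0463

Step 2: Calculate residual
Residual = 50.58 - 47.0463
Residual = 3.5337

The residual is positive, so the observed y = 50.58 sits above the regression line (the line underestimates it by 3.5337).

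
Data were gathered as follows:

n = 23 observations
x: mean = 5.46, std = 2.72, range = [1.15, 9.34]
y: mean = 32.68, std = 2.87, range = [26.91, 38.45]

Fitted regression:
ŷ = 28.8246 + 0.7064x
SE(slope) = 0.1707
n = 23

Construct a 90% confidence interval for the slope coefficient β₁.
The 90% CI for β₁ is (0.4127, 1.0001)

Confidence interval for the slope:

The 90% CI for β₁ is: β̂₁ ± t*(α/2, n-2) × SE(β̂₁)

Step 1: Find critical t-value
- Confidence level = 0.9
- Degrees of freedom = n - 2 = 23 - 2 = 21
- t*(α/2, 21) = 1.7207

Step 2: Calculate margin of error
Margin = 1.7207 × 0.1707 = 0.2937

Step 3: Construct interval
CI = 0.7064 ± 0.2937
CI = (0.4127, 1.0001)

Interpretation: intervals built this way capture the true β₁ in 90% of repeated samples; here the plausible range for the per-unit effect of x on y is 0.4127 to 1.0001.
Since 0 is outside the interval, a two-sided test at α = 0.10 would reject H₀: β₁ = 0.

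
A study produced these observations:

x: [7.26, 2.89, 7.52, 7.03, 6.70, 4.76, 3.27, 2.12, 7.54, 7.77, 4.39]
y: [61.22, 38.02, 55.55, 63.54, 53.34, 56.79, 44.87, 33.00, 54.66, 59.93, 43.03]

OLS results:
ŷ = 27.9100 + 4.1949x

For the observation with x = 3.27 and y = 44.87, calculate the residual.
Residual = 3.2427

The residual is the difference between the actual value and the predicted value:

Residual = y - ŷ

Step 1: Calculate predicted value
ŷ = 27.9100 + 4.1949 × 3.27
ŷ = 41.6273

Step 2: Calculate residual
Residual = 44.87 - 41.6273
Residual = 3.2427

Interpretation: the model underestimates the actual value by 3.2427 at this point (positive residual → observation lies above the fitted line).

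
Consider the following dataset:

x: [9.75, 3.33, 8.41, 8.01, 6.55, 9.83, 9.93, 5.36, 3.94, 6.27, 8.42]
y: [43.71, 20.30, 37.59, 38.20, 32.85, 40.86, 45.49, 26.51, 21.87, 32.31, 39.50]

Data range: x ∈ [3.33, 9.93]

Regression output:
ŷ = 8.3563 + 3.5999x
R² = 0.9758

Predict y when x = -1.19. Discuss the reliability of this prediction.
ŷ = 4.0724 (extrapolation — x = -1.19 lies outside [3.33, 9.93], so reliability is low).

Prediction calculation:
ŷ = 8.3563 + 3.5999 × (-1.19)
ŷ = 4.0724

Reliability:
- Data range: x ∈ [3.33, 9.93]
- Prediction point: x = -1.19 is 4.52 units below the observed range → this is EXTRAPOLATION, not interpolation

Why that matters here:
- R² describes fit only over the sampled x values; it says nothing about behaviour beyond them
- The linear relationship may not hold outside the observed range
- Real relationships often flatten, saturate, or turn nonlinear at extremes

A defensible statement: 'if the linear trend continued to x = -1.19, y would be about 4.0724' — the premise is untested.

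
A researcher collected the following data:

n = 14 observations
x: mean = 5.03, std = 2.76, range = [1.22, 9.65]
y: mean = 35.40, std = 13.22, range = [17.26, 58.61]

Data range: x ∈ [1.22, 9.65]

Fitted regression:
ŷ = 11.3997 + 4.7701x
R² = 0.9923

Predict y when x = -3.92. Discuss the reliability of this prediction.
ŷ = -7.2991, but this is extrapolation (below the data range [1.22, 9.65]) and may be unreliable.

Prediction calculation:
ŷ = 11.3997 + 4.7701 × (-3.92)
ŷ = -7.2991

Reliability:
- Data range: x ∈ [1.22, 9.65]
- Prediction point: x = -3.92 is 5.14 units below the observed range → this is EXTRAPOLATION, not interpolation

Why that matters here:
- There are no observations near this x to validate the fitted line there
- Real relationships often flatten, saturate, or turn nonlinear at extremes

Report the number if required, but flag clearly that it is an extrapolation.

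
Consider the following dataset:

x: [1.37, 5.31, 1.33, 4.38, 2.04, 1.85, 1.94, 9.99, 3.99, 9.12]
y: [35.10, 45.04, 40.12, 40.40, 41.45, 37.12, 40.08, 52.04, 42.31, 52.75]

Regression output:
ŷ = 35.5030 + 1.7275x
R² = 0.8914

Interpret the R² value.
R² = 0.8914 means 89.14% of the variation in y is explained by the linear relationship with x. This indicates a strong fit.

The coefficient of determination R² is the fraction of the total variation in y that the fitted line accounts for.

Here R² = 0.8914:
- Explained: 89.14% of the variation in y
- Unexplained (residual): 100% − 89.14% = 10.86%
- Rule of thumb (below 0.3 weak; 0.3 to below 0.7 moderate; 0.7 and above strong) → strong

Note: R² never decreases when predictors are added, so it should not be used alone to compare models of different size.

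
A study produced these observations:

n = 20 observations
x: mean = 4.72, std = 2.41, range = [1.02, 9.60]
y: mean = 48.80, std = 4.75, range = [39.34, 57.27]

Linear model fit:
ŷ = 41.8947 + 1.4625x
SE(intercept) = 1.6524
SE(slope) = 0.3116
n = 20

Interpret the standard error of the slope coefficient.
SE(β̂₁) = 0.3116 is the estimated standard deviation of the slope estimate across repeated samples; relative to β̂₁ = 1.4625 that is 21.3%, a moderately precise estimate.

SE(β̂₁) = 0.3116 says: if we drew many samples of n = 20 from the same population and refit each time, the fitted slopes would scatter with a standard deviation of roughly 0.3116 around the true β₁.

Relative precision:
- SE / |β̂₁| = 0.3116 / 1.4625 = 21.3%
- Rule of thumb (under 20%: precise; 20% to under 50%: moderately precise; 50% or more: imprecise) → moderately precise

Link to interval estimation: a confidence interval for β₁ is β̂₁ ± t* × 0.3116, so SE sets the half-width per unit of t*.

What drives SE(β̂₁): more residual scatter → larger SE.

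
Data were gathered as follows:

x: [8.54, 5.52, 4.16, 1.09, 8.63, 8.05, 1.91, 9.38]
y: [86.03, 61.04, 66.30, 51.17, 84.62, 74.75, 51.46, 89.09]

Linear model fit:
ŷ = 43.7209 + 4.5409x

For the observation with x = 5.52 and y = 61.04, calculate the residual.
Residual = -7.7467

The residual is the difference between the actual value and the predicted value:

Residual = y - ŷ

Step 1: Calculate predicted value
ŷ = 43.7209 + 4.5409 × 5.52
ŷ = 68.7867

Step 2: Calculate residual
Residual = 61.04 - 68.7867
Residual = -7.7467

Sign check: y < ŷ, so the point is below the line and the fit overestimates here.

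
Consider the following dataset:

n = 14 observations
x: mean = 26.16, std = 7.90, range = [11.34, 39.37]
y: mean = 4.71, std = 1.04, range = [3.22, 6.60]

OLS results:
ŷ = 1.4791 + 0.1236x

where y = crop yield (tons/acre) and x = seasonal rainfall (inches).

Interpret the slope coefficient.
On average, crop yield is about 0.1236 tons/acre higher for every extra inch of rainfall.

β₁ = 0.1236 is the change in predicted crop yield (tons/acre) per additional inch of rainfall.

Interpretation:
- Rainfall up by 1 inch → predicted crop yield increases by 0.1236 tons/acre
- The effect is assumed constant over the observed range of x (linearity)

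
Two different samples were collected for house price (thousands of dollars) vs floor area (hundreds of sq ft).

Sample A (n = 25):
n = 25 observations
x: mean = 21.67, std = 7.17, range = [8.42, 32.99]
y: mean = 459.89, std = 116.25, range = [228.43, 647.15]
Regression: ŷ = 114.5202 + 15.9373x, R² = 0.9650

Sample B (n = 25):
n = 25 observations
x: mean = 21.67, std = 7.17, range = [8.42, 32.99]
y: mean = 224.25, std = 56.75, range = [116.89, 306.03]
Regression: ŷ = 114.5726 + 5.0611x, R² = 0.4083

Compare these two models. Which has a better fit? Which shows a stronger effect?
Model A has the better fit (R² = 0.9650 vs 0.4083). Model A shows the stronger effect (|β₁| = 15.9373 vs 5.0611).

Model Comparison:

Which explains more variance? (R²)
- Model A: R² = 0.9650 → 96.50% of variance in house price explained
- Model B: R² = 0.4083 → 40.83% of variance in house price explained
- 0.9650 > 0.4083 → Model A has the better fit

Effect size (slope magnitude):
- Model A: β₁ = 15.9373 → predicted house price rises 15.9373 thousand dollars per additional hundred sq ft of floor area
- Model B: β₁ = 5.0611 → predicted house price rises 5.0611 thousand dollars per additional hundred sq ft of floor area
- |15.9373| > |5.0611| → Model A shows the stronger marginal effect

Note: The two samples could reflect different populations, time periods, or measurement quality.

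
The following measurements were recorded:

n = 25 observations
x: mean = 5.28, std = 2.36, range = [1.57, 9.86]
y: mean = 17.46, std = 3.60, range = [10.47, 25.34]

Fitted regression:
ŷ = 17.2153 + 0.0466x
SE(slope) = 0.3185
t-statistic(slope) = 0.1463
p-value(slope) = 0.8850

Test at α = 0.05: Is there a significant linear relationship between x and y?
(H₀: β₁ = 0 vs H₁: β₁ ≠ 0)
p-value = 0.8850 ≥ α = 0.05, so we fail to reject H₀. The relationship is not significant.

Hypothesis test for the slope coefficient:

H₀: β₁ = 0 (no linear relationship)
H₁: β₁ ≠ 0 (linear relationship exists)

Test statistic: t = β̂₁ / SE(β̂₁) = 0.0466 / 0.3185 = 0.1463

The p-value (0.8850) is the probability, under H₀, of a t-statistic at least as extreme as |t| = 0.1463 (two-sided, df = n − 2 = 23).

Decision rule: reject H₀ if p-value < α.
p-value = 0.8850 ≥ α = 0.05 → fail to reject H₀.

There is not sufficient evidence at the 5% significance level to conclude that a linear relationship exists between x and y.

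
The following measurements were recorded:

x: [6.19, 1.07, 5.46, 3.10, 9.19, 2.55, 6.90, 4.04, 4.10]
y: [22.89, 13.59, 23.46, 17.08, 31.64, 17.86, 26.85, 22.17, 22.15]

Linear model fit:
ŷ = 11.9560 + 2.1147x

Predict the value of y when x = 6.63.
ŷ = 25.9765

x = 6.63 lies inside the observed range [1.07, 9.19], so the fitted equation applies directly:

ŷ = 11.9560 + 2.1147 × 6.63
ŷ = 11.9560 + 14.0205
ŷ = 25.9765

This is the fitted mean response at that x — an individual observation would come with a wider prediction interval.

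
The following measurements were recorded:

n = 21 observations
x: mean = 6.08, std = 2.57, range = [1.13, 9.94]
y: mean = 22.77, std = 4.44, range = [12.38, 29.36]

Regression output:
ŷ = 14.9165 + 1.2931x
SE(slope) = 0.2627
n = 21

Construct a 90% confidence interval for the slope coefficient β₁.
The 90% CI for β₁ is (0.8389, 1.7473)

Confidence interval for the slope:

The 90% CI for β₁ is: β̂₁ ± t*(α/2, n-2) × SE(β̂₁)

Step 1: Find critical t-value
- Confidence level = 0.9
- Degrees of freedom = n - 2 = 21 - 2 = 19
- t*(α/2, 19) = 1.7291

Step 2: Calculate margin of error
Margin = 1.7291 × 0.2627 = 0.4542

Step 3: Construct interval
CI = 1.2931 ± 0.4542
CI = (0.8389, 1.7473)

Interpretation: intervals built this way capture the true β₁ in 90% of repeated samples; here the plausible range for the per-unit effect of x on y is 0.8389 to 1.7473.
Both endpoints are positive, so the data support a genuinely positive slope at this confidence level.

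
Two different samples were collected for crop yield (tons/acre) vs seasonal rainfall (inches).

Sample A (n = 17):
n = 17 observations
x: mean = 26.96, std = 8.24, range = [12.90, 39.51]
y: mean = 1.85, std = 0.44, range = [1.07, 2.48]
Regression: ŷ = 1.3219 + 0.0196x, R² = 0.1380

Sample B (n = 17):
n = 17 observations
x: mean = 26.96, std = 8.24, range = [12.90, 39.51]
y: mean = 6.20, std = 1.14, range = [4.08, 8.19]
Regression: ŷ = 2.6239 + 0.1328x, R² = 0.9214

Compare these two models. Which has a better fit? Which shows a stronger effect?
Model B has the better fit (R² = 0.9214 vs 0.1380). Model B shows the stronger effect (|β₁| = 0.1328 vs 0.0196).

Model Comparison:

Goodness of fit (R²):
- Model A: R² = 0.1380 → 13.80% of variance in crop yield explained
- Model B: R² = 0.9214 → 92.14% of variance in crop yield explained
- 0.9214 > 0.1380 → Model B has the better fit

Which has the larger per-inch effect? (|β₁|)
- Model A: β₁ = 0.0196 → predicted crop yield rises 0.0196 tons/acre per additional inch of rainfall
- Model B: β₁ = 0.1328 → predicted crop yield rises 0.1328 tons/acre per additional inch of rainfall
- |0.0196| < |0.1328| → Model B shows the stronger marginal effect

Note: R² measures how tightly points cluster around the line; β₁ measures how steep the line is — they answer different questions.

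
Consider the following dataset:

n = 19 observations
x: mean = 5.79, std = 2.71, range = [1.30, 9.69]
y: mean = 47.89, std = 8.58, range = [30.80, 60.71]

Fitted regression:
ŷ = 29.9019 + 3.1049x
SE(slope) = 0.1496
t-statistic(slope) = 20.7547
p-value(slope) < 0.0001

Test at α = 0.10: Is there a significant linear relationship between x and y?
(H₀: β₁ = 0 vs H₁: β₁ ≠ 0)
Since p-value < 0.0001 < α = 0.10, reject H₀ — the slope is significantly different from 0.

Hypothesis test for the slope coefficient:

H₀: β₁ = 0 (no linear relationship)
H₁: β₁ ≠ 0 (linear relationship exists)

Test statistic: t = β̂₁ / SE(β̂₁) = 3.1049 / 0.1496 = 20.7547

The p-value (<0.0001) is the probability, under H₀, of a t-statistic at least as extreme as |t| = 20.7547 (two-sided, df = n − 2 = 17).

Decision rule: reject H₀ if p-value < α.
p-value < 0.0001 < α = 0.10 → reject H₀.

At α = 0.10 the data do provide convincing evidence of a nonzero slope.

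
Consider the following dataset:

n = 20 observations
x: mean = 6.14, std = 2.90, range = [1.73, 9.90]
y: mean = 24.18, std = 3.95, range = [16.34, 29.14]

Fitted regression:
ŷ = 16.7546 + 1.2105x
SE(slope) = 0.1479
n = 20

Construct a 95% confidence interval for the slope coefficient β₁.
The 95% CI for β₁ is (0.8998, 1.5212)

Confidence interval for the slope:

The 95% CI for β₁ is: β̂₁ ± t*(α/2, n-2) × SE(β̂₁)

Step 1: Find critical t-value
- Confidence level = 0.95
- Degrees of freedom = n - 2 = 20 - 2 = 18
- t*(α/2, 18) = 2.1009

Step 2: Calculate margin of error
Margin = 2.1009 × 0.1479 = 0.3107

Step 3: Construct interval
CI = 1.2105 ± 0.3107
CI = (0.8998, 1.5212)

Interpretation: We are 95% confident that the true slope β₁ lies between 0.8998 and 1.5212.
Both endpoints are positive, so the data support a genuinely positive slope at this confidence level.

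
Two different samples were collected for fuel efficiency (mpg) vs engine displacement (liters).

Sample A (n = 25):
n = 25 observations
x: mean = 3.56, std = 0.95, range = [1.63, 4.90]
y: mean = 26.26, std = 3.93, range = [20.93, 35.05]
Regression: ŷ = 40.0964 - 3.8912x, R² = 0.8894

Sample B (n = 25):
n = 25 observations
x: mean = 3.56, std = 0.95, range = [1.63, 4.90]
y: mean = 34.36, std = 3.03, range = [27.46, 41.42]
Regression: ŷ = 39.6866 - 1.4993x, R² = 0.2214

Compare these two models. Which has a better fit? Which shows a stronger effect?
Model A has the better fit (R² = 0.8894 vs 0.2214). Model A shows the stronger effect (|β₁| = 3.8912 vs 1.4993).

Model Comparison:

Fit — compare R²:
- Model A: R² = 0.8894 → 88.94% of variance in fuel efficiency explained
- Model B: R² = 0.2214 → 22.14% of variance in fuel efficiency explained
- 0.8894 > 0.2214 → Model A has the better fit

Effect size (slope magnitude):
- Model A: β₁ = -3.8912 → predicted fuel efficiency falls 3.8912 mpg per additional liter of engine displacement
- Model B: β₁ = -1.4993 → predicted fuel efficiency falls 1.4993 mpg per additional liter of engine displacement
- |-3.8912| > |-1.4993| → Model A shows the stronger marginal effect

Note: The two samples could reflect different populations, time periods, or measurement quality.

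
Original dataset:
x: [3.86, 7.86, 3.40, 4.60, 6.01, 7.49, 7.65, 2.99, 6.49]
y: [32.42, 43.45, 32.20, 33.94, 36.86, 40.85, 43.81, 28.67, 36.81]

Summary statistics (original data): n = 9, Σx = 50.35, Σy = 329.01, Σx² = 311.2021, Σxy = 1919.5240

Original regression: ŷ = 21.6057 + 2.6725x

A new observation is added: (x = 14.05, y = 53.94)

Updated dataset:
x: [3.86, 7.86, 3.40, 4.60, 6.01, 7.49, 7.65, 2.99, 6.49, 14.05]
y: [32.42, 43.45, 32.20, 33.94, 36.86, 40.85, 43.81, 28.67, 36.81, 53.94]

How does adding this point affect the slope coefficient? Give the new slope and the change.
New slope β₁ = 2.2498 versus 2.6725 before: a change of -0.4227 (-15.8%).

The new point has HIGH LEVERAGE: x = 14.05 is far from the original mean x̄ = 50.35/9 ≈ 5.59 (original range [2.99, 7.86]).

Step 1: Update the sums with the new point (n goes from 9 to 10)
Σx  = 50.35 + 14.05 = 64.40
Σy  = 329.01 + 53.94 = 382.95
Σx² = 311.2021 + 14.05² = 311.2021 + 197.4025 = 508.6046
Σxy = 1919.5240 + 14.05×53.94 = 1919.5240 + 757.8570 = 2677.3810

Step 2: Recompute the slope with b₁ = (nΣxy − ΣxΣy) / (nΣx² − (Σx)²)
Numerator   = 10×2677.3810 − 64.40×382.95 = 26773.8100 − 24661.9800 = 2111.8300
Denominator = 10×508.6046 − 64.40² = 5086.0460 − 4147.3600 = 938.6860
b₁(new) = 2111.8300 / 938.6860 = 2.2498

(Same formula on the original sums: (9×1919.5240 − 50.35×329.01) / (9×311.2021 − 50.35²) = 710.0625 / 265.6964 = 2.6725, matching the given fit.)

Step 3: Change in slope
Δβ₁ = 2.2498 − 2.6725 = -0.4227
Relative change = -0.4227 / 2.6725 × 100% = -15.8%
→ the slope decreases when the point is added.

Because the point sits below the extension of the original line at a high-leverage x, it tilts the fit down.
In practice: refit with and without it and report both if conclusions differ; examine leverage (hᵢ) and Cook's distance rather than deleting it automatically.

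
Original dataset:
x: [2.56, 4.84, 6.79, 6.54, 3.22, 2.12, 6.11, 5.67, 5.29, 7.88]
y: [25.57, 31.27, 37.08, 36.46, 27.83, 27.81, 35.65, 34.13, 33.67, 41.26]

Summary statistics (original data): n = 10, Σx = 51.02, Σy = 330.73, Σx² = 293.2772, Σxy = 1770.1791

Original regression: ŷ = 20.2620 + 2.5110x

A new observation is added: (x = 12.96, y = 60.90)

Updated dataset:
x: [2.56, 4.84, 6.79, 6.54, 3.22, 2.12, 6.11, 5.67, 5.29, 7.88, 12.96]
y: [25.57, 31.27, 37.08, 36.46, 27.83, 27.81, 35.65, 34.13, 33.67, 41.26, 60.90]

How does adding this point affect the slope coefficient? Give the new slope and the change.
New slope β₁ = 3.1600 versus 2.5110 before: a change of +0.6490 (+25.8%).

x = 12.96 lies well outside the original x-range [2.12, 7.88] (x̄ ≈ 5.10), so this observation has high leverage and can move the slope substantially.

Step 1: Update the sums with the new point (n goes from 10 to 11)
Σx  = 51.02 + 12.96 = 63.98
Σy  = 330.73 + 60.90 = 391.63
Σx² = 293.2772 + 12.96² = 293.2772 + 167.9616 = 461.2388
Σxy = 1770.1791 + 12.96×60.90 = 1770.1791 + 789.2640 = 2559.4431

Step 2: Recompute the slope with b₁ = (nΣxy − ΣxΣy) / (nΣx² − (Σx)²)
Numerator   = 11×2559.4431 − 63.98×391.63 = 28153.8741 − 25056.4874 = 3097.3867
Denominator = 11×461.2388 − 63.98² = 5073.6268 − 4093.4404 = 980.1864
b₁(new) = 3097.3867 / 980.1864 = 3.1600

(Same formula on the original sums: (10×1770.1791 − 51.02×330.73) / (10×293.2772 − 51.02²) = 827.9464 / 329.7316 = 2.5110, matching the given fit.)

Step 3: Change in slope
Δβ₁ = 3.1600 − 2.5110 = +0.6490
Relative change = +0.6490 / 2.5110 × 100% = +25.8%
→ the slope increases when the point is added.

Because the point sits above the extension of the original line at a high-leverage x, it tilts the fit up.
In practice: check such a point for data-entry or measurement error.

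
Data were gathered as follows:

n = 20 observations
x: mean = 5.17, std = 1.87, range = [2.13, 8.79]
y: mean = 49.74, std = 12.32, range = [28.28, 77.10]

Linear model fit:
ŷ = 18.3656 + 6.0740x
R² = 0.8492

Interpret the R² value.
R² = 0.8492 means 84.92% of the variation in y is explained by the linear relationship with x. This indicates a strong fit.

R² (coefficient of determination) measures the proportion of variance in y explained by the regression model.

Here R² = 0.8492:
- Explained: 84.92% of the variation in y
- Unexplained (residual): 100% − 84.92% = 15.08%
- Rule of thumb (below 0.3 weak; 0.3 to below 0.7 moderate; 0.7 and above strong) → strong

Note: R² never decreases when predictors are added, so it should not be used alone to compare models of different size.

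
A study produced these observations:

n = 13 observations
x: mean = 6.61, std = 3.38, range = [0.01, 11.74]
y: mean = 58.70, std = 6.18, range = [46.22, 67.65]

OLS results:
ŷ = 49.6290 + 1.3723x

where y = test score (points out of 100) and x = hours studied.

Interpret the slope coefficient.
For each additional hour of study time, predicted test score increases by approximately 1.3723 points.

β₁ = 1.3723 is the change in predicted test score (points) per additional hour of study time.

Interpretation:
- Study time up by 1 hour → predicted test score increases by 1.3723 points
- This is a linear approximation: the same per-unit change is assumed across the whole observed x range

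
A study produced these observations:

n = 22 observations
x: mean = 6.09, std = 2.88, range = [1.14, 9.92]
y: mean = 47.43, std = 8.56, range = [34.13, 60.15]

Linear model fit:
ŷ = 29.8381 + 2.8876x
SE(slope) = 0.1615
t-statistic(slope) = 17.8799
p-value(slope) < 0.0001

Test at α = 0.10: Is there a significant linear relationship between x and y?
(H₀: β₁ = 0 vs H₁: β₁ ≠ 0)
Reject H₀: p-value < 0.0001 < α = 0.10. The linear relationship is significant at the 10% level.

Hypothesis test for the slope coefficient:

H₀: β₁ = 0 (no linear relationship)
H₁: β₁ ≠ 0 (linear relationship exists)

Test statistic: t = β̂₁ / SE(β̂₁) = 2.8876 / 0.1615 = 17.8799

p < 0.0001: how often a slope estimate this far from 0 (in SE units) would arise by chance if β₁ were truly 0.

Decision rule: reject H₀ if p-value < α.
p-value < 0.0001 < α = 0.10 → reject H₀.

At α = 0.10 the data do provide convincing evidence of a nonzero slope.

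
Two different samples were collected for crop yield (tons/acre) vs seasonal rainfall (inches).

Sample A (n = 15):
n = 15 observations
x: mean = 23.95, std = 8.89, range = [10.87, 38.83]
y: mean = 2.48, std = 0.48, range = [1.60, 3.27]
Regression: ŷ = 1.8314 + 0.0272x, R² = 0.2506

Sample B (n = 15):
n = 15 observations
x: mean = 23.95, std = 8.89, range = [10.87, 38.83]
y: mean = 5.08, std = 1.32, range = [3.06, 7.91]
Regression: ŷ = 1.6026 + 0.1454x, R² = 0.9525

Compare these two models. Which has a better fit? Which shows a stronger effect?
Model B has the better fit (R² = 0.9525 vs 0.2506). Model B shows the stronger effect (|β₁| = 0.1454 vs 0.0272).

Model Comparison:

Goodness of fit (R²):
- Model A: R² = 0.2506 → 25.06% of variance in crop yield explained
- Model B: R² = 0.9525 → 95.25% of variance in crop yield explained
- 0.9525 > 0.2506 → Model B has the better fit

Effect size (slope magnitude):
- Model A: β₁ = 0.0272 → predicted crop yield rises 0.0272 tons/acre per additional inch of rainfall
- Model B: β₁ = 0.1454 → predicted crop yield rises 0.1454 tons/acre per additional inch of rainfall
- |0.0272| < |0.1454| → Model B shows the stronger marginal effect

Notes:
- A steeper slope doesn't make a better model if the scatter around the line is large.
- The two samples could reflect different populations, time periods, or measurement quality.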